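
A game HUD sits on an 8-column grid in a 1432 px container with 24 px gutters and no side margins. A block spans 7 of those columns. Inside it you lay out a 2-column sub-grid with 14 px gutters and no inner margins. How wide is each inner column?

618 px

1432 − 7·24 = 1264; ÷8 gives c = 158 px.
7-column span = 7·158 + 6·24 = 1250 px.
1250 − 1·14 = 1236; ÷2 gives d = 618 px.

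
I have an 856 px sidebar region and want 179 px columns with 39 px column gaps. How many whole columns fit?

k columns need k·179 + (k−1)·39 = k·218 − 39.
k·218 − 39 ≤ 856 → k ≤ 895 / 218 ≈ 4.11, so k = 4.

4 columns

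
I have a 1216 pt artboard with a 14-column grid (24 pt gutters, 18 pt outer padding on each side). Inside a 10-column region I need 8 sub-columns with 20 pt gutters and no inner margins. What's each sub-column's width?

Subtract both margins: 1216 − 2·18 = 1180 pt.
14c + 13·24 = 1180 → 14c = 868 → c = 62 pt.
Span of 10: 10·62 + 9·24 = 620 + 216 = 836 pt.
Subtracting 7 gutters of 20 leaves 696 for 8 columns, so d = 87 pt.

87 pt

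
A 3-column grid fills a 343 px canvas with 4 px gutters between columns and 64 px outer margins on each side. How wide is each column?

Take off 128 px of margins, leaving 215 px.
Subtracting 2 gutters of 4 leaves 207 for 3 columns, so c = 69 px.

69 px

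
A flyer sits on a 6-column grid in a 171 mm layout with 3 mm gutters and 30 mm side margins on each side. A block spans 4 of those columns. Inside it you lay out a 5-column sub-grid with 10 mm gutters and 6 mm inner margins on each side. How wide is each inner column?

4.2 mm

Outer content = 171 − 2·30 = 111 mm.
111 − 5·3 = 96; ÷6 gives c = 16 mm.
Span of 4: 4·16 + 3·3 = 64 + 9 = 73 mm.
Inner content = 73 − 2·6 = 61 mm.
Subtracting 4 gutters of 10 leaves 21 for 5 columns, so d = 4.2 mm.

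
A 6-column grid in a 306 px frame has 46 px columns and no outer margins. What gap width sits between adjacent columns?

6 columns take 6·46 = 276 px; remaining 30 splits into 5 gaps.
g = 30 / 5 = 6 px.

6 px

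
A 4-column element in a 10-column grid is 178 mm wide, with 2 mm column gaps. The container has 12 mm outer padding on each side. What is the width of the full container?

472 mm

4 columns + 3 column gaps: 4c + 3·2 = 178.
4c = 178 − 6 = 172, so c = 43 mm.
Adding margins, columns and gutters: 24 + 430 + 18 = 472 mm.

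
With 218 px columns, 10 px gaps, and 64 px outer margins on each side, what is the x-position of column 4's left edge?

Before column 4: the margin + 3 columns + 3 gaps.
Offset = 64 + 3·(218 + 10) = 64 + 684 = 748 px.

748 px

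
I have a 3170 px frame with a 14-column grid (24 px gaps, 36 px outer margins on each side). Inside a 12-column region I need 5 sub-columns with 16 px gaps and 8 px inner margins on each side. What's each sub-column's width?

514.4 px

Outer content = 3170 − 2·36 = 3098 px.
Subtracting 13 gaps of 24 leaves 2786 for 14 columns, so c = 199 px.
12 columns plus 11 gaps: 2388 + 264 = 2652 px.
Inner content = 2652 − 2·8 = 2636 px.
5 columns + 4 gaps: 5d + 4·16 = 2636.
5d = 2636 − 64 = 2572, so d = 514.4 px.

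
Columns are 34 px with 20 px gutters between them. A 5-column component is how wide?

250 px

5-column span = 5·34 + 4·20 = 250 px.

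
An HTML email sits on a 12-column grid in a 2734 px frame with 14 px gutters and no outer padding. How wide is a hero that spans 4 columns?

902 px

Subtracting 11 gutters of 14 leaves 2580 for 12 columns, so c = 215 px.
4 columns plus 3 gutters: 860 + 42 = 902 px.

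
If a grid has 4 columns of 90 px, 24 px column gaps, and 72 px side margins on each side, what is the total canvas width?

Canvas = 2·72 + 4·90 + 3·24 = 144 + 360 + 72 = 576 px.

576 px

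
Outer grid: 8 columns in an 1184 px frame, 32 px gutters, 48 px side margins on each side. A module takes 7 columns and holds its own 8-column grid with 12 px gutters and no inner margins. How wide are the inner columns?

Subtract both margins: 1184 − 2·48 = 1088 px.
1088 − 7·32 = 864; ÷8 gives c = 108 px.
7 columns plus 6 gutters: 756 + 192 = 948 px.
Subtracting 7 gutters of 12 leaves 864 for 8 columns, so d = 108 px.

108 px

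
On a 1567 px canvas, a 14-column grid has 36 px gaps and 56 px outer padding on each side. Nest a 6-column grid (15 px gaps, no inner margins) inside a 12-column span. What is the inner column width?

194.5 px

Inside the margins: 1567 − 112 = 1455 px.
Subtracting 13 gaps of 36 leaves 987 for 14 columns, so c = 70.5 px.
12-column span = 12·70.5 + 11·36 = 1242 px.
1242 − 5·15 = 1167; ÷6 gives d = 194.5 px.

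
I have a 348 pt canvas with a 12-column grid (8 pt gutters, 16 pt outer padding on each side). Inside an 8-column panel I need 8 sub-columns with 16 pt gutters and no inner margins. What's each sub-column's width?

12 pt

Take off 32 pt of margins, leaving 316 pt.
12 columns + 11 gutters: 12c + 11·8 = 316.
12c = 316 − 88 = 228, so c = 19 pt.
8-column span = 8·19 + 7·8 = 208 pt.
208 − 7·16 = 96; ÷8 gives d = 12 pt.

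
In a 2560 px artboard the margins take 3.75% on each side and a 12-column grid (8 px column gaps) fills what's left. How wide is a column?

Each margin = 3.75% of 2560 = 96 px; content = 2560 − 2·96 = 2368 px.
12c + 11·8 = 2368 → 12c = 2280 → c = 190 px.

190 px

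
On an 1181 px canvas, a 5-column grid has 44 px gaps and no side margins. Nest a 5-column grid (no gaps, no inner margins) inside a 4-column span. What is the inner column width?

187.2 px

5 columns + 4 gaps: 5c + 4·44 = 1181.
5c = 1181 − 176 = 1005, so c = 201 px.
Span of 4: 4·201 + 3·44 = 804 + 132 = 936 px.
With no gaps, each column is 936/5 = 187.2 px.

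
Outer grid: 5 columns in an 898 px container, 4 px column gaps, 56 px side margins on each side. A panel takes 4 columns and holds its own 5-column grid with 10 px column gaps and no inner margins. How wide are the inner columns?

Subtract both margins: 898 − 2·56 = 786 px.
5 columns + 4 column gaps: 5c + 4·4 = 786.
5c = 786 − 16 = 770, so c = 154 px.
Span of 4: 4·154 + 3·4 = 616 + 12 = 628 px.
5d + 4·10 = 628 → 5d = 588 → d = 117.6 px.

117.6 px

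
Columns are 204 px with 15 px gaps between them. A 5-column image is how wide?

Span of 5: 5·204 + 4·15 = 1020 + 60 = 1080 px.

1080 px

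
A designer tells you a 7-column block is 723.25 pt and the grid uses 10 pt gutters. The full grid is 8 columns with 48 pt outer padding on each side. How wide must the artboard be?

924 pt

7c + 6·10 = 723.25 → 7c = 663.25 → c = 94.75 pt.
Adding margins, columns and gutters: 96 + 758 + 70 = 924 pt.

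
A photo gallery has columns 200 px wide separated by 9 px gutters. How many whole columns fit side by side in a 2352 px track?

11 columns

11 columns: 11·200 + 10·9 = 2290 px ≤ 2352.
12 columns: 2499 px > 2352. So 11.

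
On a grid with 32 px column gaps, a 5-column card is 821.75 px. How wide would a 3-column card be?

821.75 − 4·32 = 693.75; ÷5 gives c = 138.75 px.
3-column span = 3·138.75 + 2·32 = 480.25 px.

480.25 px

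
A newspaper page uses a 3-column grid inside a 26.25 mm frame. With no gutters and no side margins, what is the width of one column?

8.75 mm

3c = 26.25 → c = 8.75 mm.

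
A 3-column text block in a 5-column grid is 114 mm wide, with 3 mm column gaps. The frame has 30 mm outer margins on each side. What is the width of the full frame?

252 mm

Subtracting 2 column gaps of 3 leaves 108 for 3 columns, so c = 36 mm.
Total width: 2·30 + 5·36 + 4·3 = 252 mm.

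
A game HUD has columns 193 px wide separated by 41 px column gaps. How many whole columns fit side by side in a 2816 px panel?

Each extra column adds 193 + 41 = 234 px.
(2816 + 41) / 234 = 12.21, so 12 columns fit.

12 columns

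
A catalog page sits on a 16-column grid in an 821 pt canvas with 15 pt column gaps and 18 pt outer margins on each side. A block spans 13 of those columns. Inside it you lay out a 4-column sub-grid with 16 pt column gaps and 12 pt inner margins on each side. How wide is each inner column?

140.75 pt

Outer content = 821 − 2·18 = 785 pt.
Subtracting 15 column gaps of 15 leaves 560 for 16 columns, so c = 35 pt.
13-column span = 13·35 + 12·15 = 635 pt.
Inner content = 635 − 2·12 = 611 pt.
4 columns + 3 column gaps: 4d + 3·16 = 611.
4d = 611 − 48 = 563, so d = 140.75 pt.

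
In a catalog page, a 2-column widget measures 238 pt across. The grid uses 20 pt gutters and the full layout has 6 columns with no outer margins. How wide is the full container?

238 − 1·20 = 218; ÷2 gives c = 109 pt.
Summing: 654 + 100 = 754 pt.

754 pt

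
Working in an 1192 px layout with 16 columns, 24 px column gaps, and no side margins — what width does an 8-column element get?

584 px

1192 − 15·24 = 832; ÷16 gives c = 52 px.
8-column span = 8·52 + 7·24 = 584 px.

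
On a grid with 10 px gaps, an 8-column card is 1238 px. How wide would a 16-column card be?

2486 px

8c + 7·10 = 1238 → 8c = 1168 → c = 146 px.
16-column span = 16·146 + 15·10 = 2486 px.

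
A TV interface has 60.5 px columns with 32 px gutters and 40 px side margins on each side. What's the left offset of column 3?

225 px

Column 3 starts at margin + 2·(column + gutter) = 40 + 2·92.5 = 225 px.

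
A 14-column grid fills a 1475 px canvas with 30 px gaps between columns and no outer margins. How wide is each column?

14c + 13·30 = 1475 → 14c = 1085 → c = 77.5 px.

77.5 px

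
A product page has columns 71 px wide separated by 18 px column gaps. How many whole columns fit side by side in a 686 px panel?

7 columns: 7·71 + 6·18 = 605 px ≤ 686.
8 columns: 694 px > 686. So 7.

7 columns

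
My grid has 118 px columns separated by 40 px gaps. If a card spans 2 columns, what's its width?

2-column span = 2·118 + 1·40 = 276 px.

276 px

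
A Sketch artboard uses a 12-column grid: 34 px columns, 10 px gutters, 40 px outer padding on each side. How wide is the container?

598 px

Container = 2·40 + 12·34 + 11·10 = 80 + 408 + 110 = 598 px.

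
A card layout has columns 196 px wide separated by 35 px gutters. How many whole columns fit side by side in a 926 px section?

k columns need k·196 + (k−1)·35 = k·231 − 35.
k·231 − 35 ≤ 926 → k ≤ 961 / 231 ≈ 4.16, so k = 4.

4 columns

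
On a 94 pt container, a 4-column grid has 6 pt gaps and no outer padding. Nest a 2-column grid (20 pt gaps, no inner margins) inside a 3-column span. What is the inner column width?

24.5 pt

4 columns + 3 gaps: 4c + 3·6 = 94.
4c = 94 − 18 = 76, so c = 19 pt.
Span of 3: 3·19 + 2·6 = 57 + 12 = 69 pt.
69 − 1·20 = 49; ÷2 gives d = 24.5 pt.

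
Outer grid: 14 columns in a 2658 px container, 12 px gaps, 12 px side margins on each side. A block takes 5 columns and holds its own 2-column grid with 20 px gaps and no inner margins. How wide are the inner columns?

Subtract both margins: 2658 − 2·12 = 2634 px.
Subtracting 13 gaps of 12 leaves 2478 for 14 columns, so c = 177 px.
5-column span = 5·177 + 4·12 = 933 px.
2d + 1·20 = 933 → 2d = 913 → d = 456.5 px.

456.5 px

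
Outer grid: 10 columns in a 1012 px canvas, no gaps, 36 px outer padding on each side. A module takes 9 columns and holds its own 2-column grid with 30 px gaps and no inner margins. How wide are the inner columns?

408 px

Inside the margins: 1012 − 72 = 940 px.
With no gaps, each column is 940/10 = 94 px.
9-column span = 9·94 = 846 px.
2d + 1·30 = 846 → 2d = 816 → d = 408 px.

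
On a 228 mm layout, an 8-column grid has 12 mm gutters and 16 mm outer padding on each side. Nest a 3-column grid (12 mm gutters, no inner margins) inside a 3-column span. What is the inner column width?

14 mm

Subtract both margins: 228 − 2·16 = 196 mm.
Subtracting 7 gutters of 12 leaves 112 for 8 columns, so c = 14 mm.
3-column span = 3·14 + 2·12 = 66 mm.
Subtracting 2 gutters of 12 leaves 42 for 3 columns, so d = 14 mm.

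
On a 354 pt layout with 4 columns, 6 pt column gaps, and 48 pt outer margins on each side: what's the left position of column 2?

Take off 96 pt of margins, leaving 258 pt.
258 − 3·6 = 240; ÷4 gives c = 60 pt.
Before column 2: the margin + 1 column + 1 column gap.
Offset = 48 + 1·(60 + 6) = 48 + 66 = 114 pt.

114 pt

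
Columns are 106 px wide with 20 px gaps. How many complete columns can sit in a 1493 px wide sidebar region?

Each extra column adds 106 + 20 = 126 px.
(1493 + 20) / 126 = 12.01, so 12 columns fit.

12 columns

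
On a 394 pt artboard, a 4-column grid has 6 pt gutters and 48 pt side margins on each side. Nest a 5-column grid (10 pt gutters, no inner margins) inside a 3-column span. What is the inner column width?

Subtract both margins: 394 − 2·48 = 298 pt.
4c + 3·6 = 298 → 4c = 280 → c = 70 pt.
3-column span = 3·70 + 2·6 = 222 pt.
Subtracting 4 gutters of 10 leaves 182 for 5 columns, so d = 36.4 pt.

36.4 pt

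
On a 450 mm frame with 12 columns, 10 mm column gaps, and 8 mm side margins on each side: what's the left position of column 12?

Subtract both margins: 450 − 2·8 = 434 mm.
Subtracting 11 column gaps of 10 leaves 324 for 12 columns, so c = 27 mm.
Column 12 starts at margin + 11·(column + gutter) = 8 + 11·37 = 415 mm.

415 mm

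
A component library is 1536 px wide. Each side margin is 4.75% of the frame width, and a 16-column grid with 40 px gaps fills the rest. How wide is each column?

Margins: 4.75% × 1536 = 72.96 px each, so content = 1536 − 145.92 = 1390.08 px.
16 columns + 15 gaps: 16c + 15·40 = 1390.08.
16c = 1390.08 − 600 = 790.08, so c = 49.38 px.

49.38 px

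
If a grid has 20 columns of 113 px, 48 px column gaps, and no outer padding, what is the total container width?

Container = 20·113 + 19·48 = 2260 + 912 = 3172 px.

3172 px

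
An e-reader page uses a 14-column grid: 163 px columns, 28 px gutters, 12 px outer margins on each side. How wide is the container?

Total width: 2·12 + 14·163 + 13·28 = 2670 px.

2670 px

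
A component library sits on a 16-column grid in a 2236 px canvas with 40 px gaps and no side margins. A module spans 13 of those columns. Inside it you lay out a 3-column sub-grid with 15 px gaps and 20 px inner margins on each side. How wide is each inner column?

2236 − 15·40 = 1636; ÷16 gives c = 102.25 px.
13-column span = 13·102.25 + 12·40 = 1809.25 px.
Inner content = 1809.25 − 2·20 = 1769.25 px.
1769.25 − 2·15 = 1739.25; ÷3 gives d = 579.75 px.

579.75 px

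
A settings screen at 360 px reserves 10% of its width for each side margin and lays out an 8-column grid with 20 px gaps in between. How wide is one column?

18.5 px

Margins: 10% × 360 = 36 px each, so content = 360 − 72 = 288 px.
288 − 7·20 = 148; ÷8 gives c = 18.5 px.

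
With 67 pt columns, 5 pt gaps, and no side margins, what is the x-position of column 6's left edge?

No margin, so column 6 starts at 5·(column + gutter) = 5·72 = 360 pt.

360 pt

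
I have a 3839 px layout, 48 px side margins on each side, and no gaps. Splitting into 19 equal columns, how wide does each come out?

197 px

Content width = 3839 − 2·48 = 3743 px.
19c = 3743 → c = 197 px.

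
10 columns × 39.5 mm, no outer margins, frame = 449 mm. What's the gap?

6 mm

10·39.5 + 9g = 449 → 9g = 54 → g = 6 mm.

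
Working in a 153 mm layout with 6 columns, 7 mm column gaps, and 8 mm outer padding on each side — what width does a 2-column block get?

41 mm

Subtract both margins: 153 − 2·8 = 137 mm.
Subtracting 5 column gaps of 7 leaves 102 for 6 columns, so c = 17 mm.
2 columns plus 1 column gap: 34 + 7 = 41 mm.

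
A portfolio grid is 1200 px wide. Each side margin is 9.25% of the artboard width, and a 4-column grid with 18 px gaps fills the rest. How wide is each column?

Each margin = 9.25% of 1200 = 111 px; content = 1200 − 2·111 = 978 px.
4c + 3·18 = 978 → 4c = 924 → c = 231 px.

231 px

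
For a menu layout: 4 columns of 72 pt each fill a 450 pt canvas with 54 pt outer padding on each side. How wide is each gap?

Take off 108 pt of margins, leaving 342 pt.
Columns use 288 pt, leaving 54 pt across 3 gaps = 18 pt each.

18 pt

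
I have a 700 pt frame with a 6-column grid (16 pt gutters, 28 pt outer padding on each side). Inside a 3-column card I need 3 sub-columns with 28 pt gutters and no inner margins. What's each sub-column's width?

86 pt

Outer content = 700 − 2·28 = 644 pt.
644 − 5·16 = 564; ÷6 gives c = 94 pt.
Span of 3: 3·94 + 2·16 = 282 + 32 = 314 pt.
3d + 2·28 = 314 → 3d = 258 → d = 86 pt.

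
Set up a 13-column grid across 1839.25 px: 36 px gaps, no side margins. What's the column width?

108.25 px

13 columns + 12 gaps: 13c + 12·36 = 1839.25.
13c = 1839.25 − 432 = 1407.25, so c = 108.25 px.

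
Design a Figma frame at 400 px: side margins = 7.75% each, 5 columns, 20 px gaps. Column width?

51.6 px

Margins: 7.75% × 400 = 31 px each, so content = 400 − 62 = 338 px.
338 − 4·20 = 258; ÷5 gives c = 51.6 px.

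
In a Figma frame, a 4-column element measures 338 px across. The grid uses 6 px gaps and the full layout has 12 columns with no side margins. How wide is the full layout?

1026 px

4c + 3·6 = 338 → 4c = 320 → c = 80 px.
Total width: 12·80 + 11·6 = 1026 px.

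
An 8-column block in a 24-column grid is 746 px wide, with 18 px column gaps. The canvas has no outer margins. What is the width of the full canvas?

2274 px

8c + 7·18 = 746 → 8c = 620 → c = 77.5 px.
Total width: 24·77.5 + 23·18 = 2274 px.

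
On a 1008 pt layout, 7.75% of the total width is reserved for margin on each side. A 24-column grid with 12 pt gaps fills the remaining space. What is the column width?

1008 × (1 − 2·7.75%) = 1008 × 84.5% = 851.76 pt for the columns.
851.76 − 23·12 = 575.76; ÷24 gives c = 23.99 pt.

23.99 pt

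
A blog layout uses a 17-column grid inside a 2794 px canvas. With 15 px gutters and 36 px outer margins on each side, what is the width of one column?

146 px

Subtract both margins: 2794 − 2·36 = 2722 px.
2722 − 16·15 = 2482; ÷17 gives c = 146 px.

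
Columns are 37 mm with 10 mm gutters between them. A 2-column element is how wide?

84 mm

2 columns plus 1 gutter: 74 + 10 = 84 mm.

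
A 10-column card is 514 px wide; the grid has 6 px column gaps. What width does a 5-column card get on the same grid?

Subtracting 9 column gaps of 6 leaves 460 for 10 columns, so c = 46 px.
Span of 5: 5·46 + 4·6 = 230 + 24 = 254 px.

254 px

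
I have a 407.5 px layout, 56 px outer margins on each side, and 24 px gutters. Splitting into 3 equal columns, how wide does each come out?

Inside the margins: 407.5 − 112 = 295.5 px.
3c + 2·24 = 295.5 → 3c = 247.5 → c = 82.5 px.

82.5 px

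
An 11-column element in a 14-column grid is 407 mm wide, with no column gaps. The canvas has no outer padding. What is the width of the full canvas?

407 / 11 = 37 mm per column.
Canvas = 14·37 = 518 = 518 mm.

518 mm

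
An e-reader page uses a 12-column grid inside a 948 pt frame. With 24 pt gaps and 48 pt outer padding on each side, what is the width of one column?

Inside the margins: 948 − 96 = 852 pt.
852 − 11·24 = 588; ÷12 gives c = 49 pt.

49 pt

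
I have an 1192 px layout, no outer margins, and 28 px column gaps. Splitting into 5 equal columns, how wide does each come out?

216 px

5c + 4·28 = 1192 → 5c = 1080 → c = 216 px.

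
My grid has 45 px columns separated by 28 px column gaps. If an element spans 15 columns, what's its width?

15 columns plus 14 column gaps: 675 + 392 = 1067 px.

1067 px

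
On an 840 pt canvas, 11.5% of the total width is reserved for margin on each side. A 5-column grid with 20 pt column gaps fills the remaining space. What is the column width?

113.36 pt

Margins: 11.5% × 840 = 96.6 pt each, so content = 840 − 193.2 = 646.8 pt.
646.8 − 4·20 = 566.8; ÷5 gives c = 113.36 pt.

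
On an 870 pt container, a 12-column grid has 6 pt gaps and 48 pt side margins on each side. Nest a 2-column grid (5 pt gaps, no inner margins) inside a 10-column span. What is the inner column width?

319.5 pt

Outer content = 870 − 2·48 = 774 pt.
12 columns + 11 gaps: 12c + 11·6 = 774.
12c = 774 − 66 = 708, so c = 59 pt.
10-column span = 10·59 + 9·6 = 644 pt.
2d + 1·5 = 644 → 2d = 639 → d = 319.5 pt.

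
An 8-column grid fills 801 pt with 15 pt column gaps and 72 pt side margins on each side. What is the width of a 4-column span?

321 pt

Inside the margins: 801 − 144 = 657 pt.
657 − 7·15 = 552; ÷8 gives c = 69 pt.
Span of 4: 4·69 + 3·15 = 276 + 45 = 321 pt.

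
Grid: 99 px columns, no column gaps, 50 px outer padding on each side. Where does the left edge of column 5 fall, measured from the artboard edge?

Before column 5: the margin + 4 columns + 4 column gaps.
Offset = 50 + 4·(99 + 0) = 50 + 396 = 446 px.

446 px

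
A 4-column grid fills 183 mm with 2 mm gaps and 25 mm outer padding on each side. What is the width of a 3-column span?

Take off 50 mm of margins, leaving 133 mm.
4c + 3·2 = 133 → 4c = 127 → c = 31.75 mm.
Span of 3: 3·31.75 + 2·2 = 95.25 + 4 = 99.25 mm.

99.25 mm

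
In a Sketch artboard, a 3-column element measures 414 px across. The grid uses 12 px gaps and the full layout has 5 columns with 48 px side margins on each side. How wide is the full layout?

Subtracting 2 gaps of 12 leaves 390 for 3 columns, so c = 130 px.
Layout = 2·48 + 5·130 + 4·12 = 96 + 650 + 48 = 794 px.

794 px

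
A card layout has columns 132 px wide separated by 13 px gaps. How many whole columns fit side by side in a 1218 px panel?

k columns need k·132 + (k−1)·13 = k·145 − 13.
k·145 − 13 ≤ 1218 → k ≤ 1231 / 145 ≈ 8.49, so k = 8.

8 columns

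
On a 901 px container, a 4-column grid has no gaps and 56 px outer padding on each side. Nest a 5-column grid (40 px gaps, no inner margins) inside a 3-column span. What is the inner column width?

86.35 px

Outer content = 901 − 2·56 = 789 px.
With no gaps, each column is 789/4 = 197.25 px.
With no gaps, 3 columns span 3·197.25 = 591.75 px.
5 columns + 4 gaps: 5d + 4·40 = 591.75.
5d = 591.75 − 160 = 431.75, so d = 86.35 px.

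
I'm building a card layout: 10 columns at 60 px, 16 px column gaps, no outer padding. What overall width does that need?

Artboard = 10·60 + 9·16 = 600 + 144 = 744 px.

744 px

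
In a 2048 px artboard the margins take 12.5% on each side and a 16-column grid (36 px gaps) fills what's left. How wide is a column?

62.25 px

Margins: 12.5% × 2048 = 256 px each, so content = 2048 − 512 = 1536 px.
16 columns + 15 gaps: 16c + 15·36 = 1536.
16c = 1536 − 540 = 996, so c = 62.25 px.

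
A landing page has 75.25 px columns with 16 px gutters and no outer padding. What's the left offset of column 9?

Before column 9: 8 columns + 8 gutters.
Offset = 8·(75.25 + 16) = 8·91.25 = 730 px.

730 px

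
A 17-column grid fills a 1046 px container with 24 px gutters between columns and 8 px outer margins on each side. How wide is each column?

Take off 16 px of margins, leaving 1030 px.
17c + 16·24 = 1030 → 17c = 646 → c = 38 px.

38 px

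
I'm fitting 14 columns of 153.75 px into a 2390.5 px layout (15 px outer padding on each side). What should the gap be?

16 px

Inside the margins: 2390.5 − 30 = 2360.5 px.
Columns use 2152.5 px, leaving 208 px across 13 gaps = 16 px each.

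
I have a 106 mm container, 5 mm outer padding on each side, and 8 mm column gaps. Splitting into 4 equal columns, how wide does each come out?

18 mm

Content width = 106 − 2·5 = 96 mm.
4c + 3·8 = 96 → 4c = 72 → c = 18 mm.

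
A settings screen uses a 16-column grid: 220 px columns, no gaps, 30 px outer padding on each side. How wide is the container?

3580 px

Total width: 2·30 + 16·220 = 3580 px.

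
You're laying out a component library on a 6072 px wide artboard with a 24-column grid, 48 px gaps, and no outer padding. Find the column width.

207 px

24c + 23·48 = 6072 → 24c = 4968 → c = 207 px.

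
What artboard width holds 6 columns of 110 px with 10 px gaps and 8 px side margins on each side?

726 px

Adding margins, columns and gutters: 16 + 660 + 50 = 726 px.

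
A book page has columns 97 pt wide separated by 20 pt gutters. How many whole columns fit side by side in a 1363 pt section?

11 columns

k columns need k·97 + (k−1)·20 = k·117 − 20.
k·117 − 20 ≤ 1363 → k ≤ 1383 / 117 ≈ 11.82, so k = 11.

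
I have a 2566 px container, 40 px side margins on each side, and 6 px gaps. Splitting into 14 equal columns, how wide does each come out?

Inside the margins: 2566 − 80 = 2486 px.
Subtracting 13 gaps of 6 leaves 2408 for 14 columns, so c = 172 px.

172 px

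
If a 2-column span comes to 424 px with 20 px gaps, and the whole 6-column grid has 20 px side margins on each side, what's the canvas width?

1352 px

Subtracting 1 gap of 20 leaves 404 for 2 columns, so c = 202 px.
Adding margins, columns and gutters: 40 + 1212 + 100 = 1352 px.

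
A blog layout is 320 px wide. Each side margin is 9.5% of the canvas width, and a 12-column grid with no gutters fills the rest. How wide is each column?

21.6 px

Margins: 9.5% × 320 = 30.4 px each, so content = 320 − 60.8 = 259.2 px.
259.2 / 12 = 21.6 px per column.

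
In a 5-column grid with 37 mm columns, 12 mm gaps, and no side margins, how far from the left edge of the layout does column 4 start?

Each column+gutter stride is 49 mm; with no margin, 3 of them is 147 mm.

147 mm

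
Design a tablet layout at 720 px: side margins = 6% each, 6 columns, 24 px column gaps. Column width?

Margins: 6% × 720 = 43.2 px each, so content = 720 − 86.4 = 633.6 px.
6c + 5·24 = 633.6 → 6c = 513.6 → c = 85.6 px.

85.6 px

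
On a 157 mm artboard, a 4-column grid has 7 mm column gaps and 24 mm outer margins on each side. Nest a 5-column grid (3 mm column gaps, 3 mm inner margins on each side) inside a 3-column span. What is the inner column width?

12.4 mm

Subtract both margins: 157 − 2·24 = 109 mm.
Subtracting 3 column gaps of 7 leaves 88 for 4 columns, so c = 22 mm.
3-column span = 3·22 + 2·7 = 80 mm.
Inner content = 80 − 2·3 = 74 mm.
74 − 4·3 = 62; ÷5 gives d = 12.4 mm.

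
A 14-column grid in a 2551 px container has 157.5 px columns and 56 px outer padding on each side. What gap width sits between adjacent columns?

18 px

Take off 112 px of margins, leaving 2439 px.
14 columns take 14·157.5 = 2205 px; remaining 234 splits into 13 gaps.
g = 234 / 13 = 18 px.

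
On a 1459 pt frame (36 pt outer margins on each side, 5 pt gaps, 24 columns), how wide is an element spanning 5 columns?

285 pt

Inside the margins: 1459 − 72 = 1387 pt.
24c + 23·5 = 1387 → 24c = 1272 → c = 53 pt.
5-column span = 5·53 + 4·5 = 285 pt.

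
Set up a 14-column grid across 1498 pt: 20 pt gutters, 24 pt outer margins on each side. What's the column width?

85 pt

Content width = 1498 − 2·24 = 1450 pt.
14c + 13·20 = 1450 → 14c = 1190 → c = 85 pt.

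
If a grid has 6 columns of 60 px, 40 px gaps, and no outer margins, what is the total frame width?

Total width: 6·60 + 5·40 = 560 px.

560 px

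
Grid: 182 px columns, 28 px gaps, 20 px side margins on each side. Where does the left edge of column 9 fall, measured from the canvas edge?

Before column 9: the margin + 8 columns + 8 gaps.
Offset = 20 + 8·(182 + 28) = 20 + 1680 = 1700 px.

1700 px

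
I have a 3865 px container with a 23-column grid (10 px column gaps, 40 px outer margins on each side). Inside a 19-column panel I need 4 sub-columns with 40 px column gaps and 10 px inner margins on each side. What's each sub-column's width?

746.25 px

Take off 80 px of margins, leaving 3785 px.
Subtracting 22 column gaps of 10 leaves 3565 for 23 columns, so c = 155 px.
19-column span = 19·155 + 18·10 = 3125 px.
Inner content = 3125 − 2·10 = 3105 px.
4d + 3·40 = 3105 → 4d = 2985 → d = 746.25 px.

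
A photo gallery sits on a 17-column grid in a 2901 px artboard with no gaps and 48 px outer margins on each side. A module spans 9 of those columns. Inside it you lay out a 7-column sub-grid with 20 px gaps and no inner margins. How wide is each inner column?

195 px

Inside the margins: 2901 − 96 = 2805 px.
With no gaps, each column is 2805/17 = 165 px.
9-column span = 9·165 = 1485 px.
7 columns + 6 gaps: 7d + 6·20 = 1485.
7d = 1485 − 120 = 1365, so d = 195 px.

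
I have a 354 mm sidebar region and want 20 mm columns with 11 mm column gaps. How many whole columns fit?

11 columns

k columns need k·20 + (k−1)·11 = k·31 − 11.
k·31 − 11 ≤ 354 → k ≤ 365 / 31 ≈ 11.77, so k = 11.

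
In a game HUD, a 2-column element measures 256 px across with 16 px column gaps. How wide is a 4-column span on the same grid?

256 − 1·16 = 240; ÷2 gives c = 120 px.
4 columns plus 3 column gaps: 480 + 48 = 528 px.

528 px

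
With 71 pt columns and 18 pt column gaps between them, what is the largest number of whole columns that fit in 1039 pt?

Each extra column adds 71 + 18 = 89 pt.
(1039 + 18) / 89 = 11.88, so 11 columns fit.

11 columns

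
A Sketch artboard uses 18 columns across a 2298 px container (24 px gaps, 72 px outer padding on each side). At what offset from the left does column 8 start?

919 px

Subtract both margins: 2298 − 2·72 = 2154 px.
Subtracting 17 gaps of 24 leaves 1746 for 18 columns, so c = 97 px.
Each column+gutter stride is 121 px; 7 of them past the 72 px margin is 72 + 847 = 919 px.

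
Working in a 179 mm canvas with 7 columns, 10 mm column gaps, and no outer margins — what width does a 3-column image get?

71 mm

7c + 6·10 = 179 → 7c = 119 → c = 17 mm.
3-column span = 3·17 + 2·10 = 71 mm.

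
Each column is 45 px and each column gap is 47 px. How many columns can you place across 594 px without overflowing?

Each extra column adds 45 + 47 = 92 px.
(594 + 47) / 92 = 6.97, so 6 columns fit.

6 columns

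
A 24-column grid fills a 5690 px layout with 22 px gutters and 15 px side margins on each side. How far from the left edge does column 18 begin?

Subtract both margins: 5690 − 2·15 = 5660 px.
24c + 23·22 = 5660 → 24c = 5154 → c = 214.75 px.
Each column+gutter stride is 236.75 px; 17 of them past the 15 px margin is 15 + 4024.75 = 4039.75 px.

4039.75 px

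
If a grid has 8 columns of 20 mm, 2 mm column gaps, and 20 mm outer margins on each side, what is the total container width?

214 mm

Total width: 2·20 + 8·20 + 7·2 = 214 mm.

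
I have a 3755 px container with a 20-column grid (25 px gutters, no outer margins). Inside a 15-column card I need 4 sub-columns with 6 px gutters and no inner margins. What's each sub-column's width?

3755 − 19·25 = 3280; ÷20 gives c = 164 px.
15-column span = 15·164 + 14·25 = 2810 px.
4d + 3·6 = 2810 → 4d = 2792 → d = 698 px.

698 px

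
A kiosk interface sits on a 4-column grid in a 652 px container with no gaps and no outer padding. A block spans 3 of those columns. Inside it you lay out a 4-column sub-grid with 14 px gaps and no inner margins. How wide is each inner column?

111.75 px

4c = 652 → c = 163 px.
3-column span = 3·163 = 489 px.
Subtracting 3 gaps of 14 leaves 447 for 4 columns, so d = 111.75 px.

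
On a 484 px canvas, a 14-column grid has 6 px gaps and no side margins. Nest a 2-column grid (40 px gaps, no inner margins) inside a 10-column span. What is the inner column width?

152 px

14 columns + 13 gaps: 14c + 13·6 = 484.
14c = 484 − 78 = 406, so c = 29 px.
10-column span = 10·29 + 9·6 = 344 px.
2 columns + 1 gap: 2d + 1·40 = 344.
2d = 344 − 40 = 304, so d = 152 px.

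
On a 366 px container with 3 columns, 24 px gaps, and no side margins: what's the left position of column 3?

260 px

3 columns + 2 gaps: 3c + 2·24 = 366.
3c = 366 − 48 = 318, so c = 106 px.
Each column+gutter stride is 130 px; with no margin, 2 of them is 260 px.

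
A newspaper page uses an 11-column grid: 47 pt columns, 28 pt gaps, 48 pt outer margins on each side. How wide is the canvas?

893 pt

Canvas = 2·48 + 11·47 + 10·28 = 96 + 517 + 280 = 893 pt.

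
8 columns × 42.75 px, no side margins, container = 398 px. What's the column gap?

Columns use 342 px, leaving 56 px across 7 column gaps = 8 px each.

8 px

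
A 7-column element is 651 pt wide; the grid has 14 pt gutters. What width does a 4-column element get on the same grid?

Subtracting 6 gutters of 14 leaves 567 for 7 columns, so c = 81 pt.
4 columns plus 3 gutters: 324 + 42 = 366 pt.

366 pt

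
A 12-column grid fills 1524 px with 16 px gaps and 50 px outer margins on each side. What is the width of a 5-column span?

Inside the margins: 1524 − 100 = 1424 px.
Subtracting 11 gaps of 16 leaves 1248 for 12 columns, so c = 104 px.
5-column span = 5·104 + 4·16 = 584 px.

584 px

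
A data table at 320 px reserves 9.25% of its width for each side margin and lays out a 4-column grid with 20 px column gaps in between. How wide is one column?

Each margin = 9.25% of 320 = 29.6 px; content = 320 − 2·29.6 = 260.8 px.
4c + 3·20 = 260.8 → 4c = 200.8 → c = 50.2 px.

50.2 px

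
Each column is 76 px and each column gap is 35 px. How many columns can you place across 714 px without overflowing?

6 columns

6 columns: 6·76 + 5·35 = 631 px ≤ 714.
7 columns: 742 px > 714. So 6.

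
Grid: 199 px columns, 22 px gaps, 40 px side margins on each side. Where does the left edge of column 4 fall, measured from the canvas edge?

703 px

Before column 4: the margin + 3 columns + 3 gaps.
Offset = 40 + 3·(199 + 22) = 40 + 663 = 703 px.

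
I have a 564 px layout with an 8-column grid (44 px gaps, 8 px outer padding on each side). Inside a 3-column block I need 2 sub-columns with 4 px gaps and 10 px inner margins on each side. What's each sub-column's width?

77 px

Subtract both margins: 564 − 2·8 = 548 px.
Subtracting 7 gaps of 44 leaves 240 for 8 columns, so c = 30 px.
3-column span = 3·30 + 2·44 = 178 px.
Inner content = 178 − 2·10 = 158 px.
2 columns + 1 gap: 2d + 1·4 = 158.
2d = 158 − 4 = 154, so d = 77 px.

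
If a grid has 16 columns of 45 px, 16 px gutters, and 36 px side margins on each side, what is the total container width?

1032 px

Container = 2·36 + 16·45 + 15·16 = 72 + 720 + 240 = 1032 px.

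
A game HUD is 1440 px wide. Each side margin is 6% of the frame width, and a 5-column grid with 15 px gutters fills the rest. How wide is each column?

241.44 px

Margins: 6% × 1440 = 86.4 px each, so content = 1440 − 172.8 = 1267.2 px.
Subtracting 4 gutters of 15 leaves 1207.2 for 5 columns, so c = 241.44 px.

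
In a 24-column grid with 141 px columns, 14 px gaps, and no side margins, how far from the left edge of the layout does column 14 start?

2015 px

No margin, so column 14 starts at 13·(column + gutter) = 13·155 = 2015 px.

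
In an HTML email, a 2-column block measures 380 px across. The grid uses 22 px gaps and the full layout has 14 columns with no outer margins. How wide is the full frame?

380 − 1·22 = 358; ÷2 gives c = 179 px.
Summing: 2506 + 286 = 2792 px.

2792 px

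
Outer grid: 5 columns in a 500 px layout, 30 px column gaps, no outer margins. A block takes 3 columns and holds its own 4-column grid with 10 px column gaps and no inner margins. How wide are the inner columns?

64.5 px

5c + 4·30 = 500 → 5c = 380 → c = 76 px.
3 columns plus 2 column gaps: 228 + 60 = 288 px.
4d + 3·10 = 288 → 4d = 258 → d = 64.5 px.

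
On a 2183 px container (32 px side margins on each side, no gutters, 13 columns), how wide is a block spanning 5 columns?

815 px

Content width = 2183 − 2·32 = 2119 px.
2119 / 13 = 163 px per column.
5-column span = 5·163 = 815 px.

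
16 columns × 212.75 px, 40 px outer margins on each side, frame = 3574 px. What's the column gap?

Inside the margins: 3574 − 80 = 3494 px.
Columns use 3404 px, leaving 90 px across 15 column gaps = 6 px each.

6 px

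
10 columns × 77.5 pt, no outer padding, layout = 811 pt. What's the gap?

10·77.5 + 9g = 811 → 9g = 36 → g = 4 pt.

4 pt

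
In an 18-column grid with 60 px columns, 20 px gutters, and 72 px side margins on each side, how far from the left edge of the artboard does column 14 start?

1112 px

Before column 14: the margin + 13 columns + 13 gutters.
Offset = 72 + 13·(60 + 20) = 72 + 1040 = 1112 px.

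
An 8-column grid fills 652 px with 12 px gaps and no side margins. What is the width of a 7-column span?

569 px

652 − 7·12 = 568; ÷8 gives c = 71 px.
7-column span = 7·71 + 6·12 = 569 px.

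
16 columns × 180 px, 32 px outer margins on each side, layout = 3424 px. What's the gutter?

Content width = 3424 − 2·32 = 3360 px.
16 columns take 16·180 = 2880 px; remaining 480 splits into 15 gutters.
g = 480 / 15 = 32 px.

32 px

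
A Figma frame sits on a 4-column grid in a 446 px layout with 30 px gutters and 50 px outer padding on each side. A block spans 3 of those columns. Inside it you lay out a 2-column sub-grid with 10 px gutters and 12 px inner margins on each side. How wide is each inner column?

Inside the margins: 446 − 100 = 346 px.
4c + 3·30 = 346 → 4c = 256 → c = 64 px.
3 columns plus 2 gutters: 192 + 60 = 252 px.
Inner content = 252 − 2·12 = 228 px.
2 columns + 1 gutter: 2d + 1·10 = 228.
2d = 228 − 10 = 218, so d = 109 px.

109 px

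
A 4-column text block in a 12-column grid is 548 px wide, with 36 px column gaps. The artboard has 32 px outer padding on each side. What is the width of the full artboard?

548 − 3·36 = 440; ÷4 gives c = 110 px.
Artboard = 2·32 + 12·110 + 11·36 = 64 + 1320 + 396 = 1780 px.

1780 px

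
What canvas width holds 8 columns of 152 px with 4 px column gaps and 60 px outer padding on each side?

1364 px

Total width: 2·60 + 8·152 + 7·4 = 1364 px.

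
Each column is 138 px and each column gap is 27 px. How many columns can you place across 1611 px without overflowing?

k columns need k·138 + (k−1)·27 = k·165 − 27.
k·165 − 27 ≤ 1611 → k ≤ 1638 / 165 ≈ 9.93, so k = 9.

9 columns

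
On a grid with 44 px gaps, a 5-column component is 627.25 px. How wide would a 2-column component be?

224.5 px

5 columns + 4 gaps: 5c + 4·44 = 627.25.
5c = 627.25 − 176 = 451.25, so c = 90.25 px.
2 columns plus 1 gap: 180.5 + 44 = 224.5 px.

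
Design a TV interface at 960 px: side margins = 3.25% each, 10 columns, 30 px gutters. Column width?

62.76 px

960 × (1 − 2·3.25%) = 960 × 93.5% = 897.6 px for the columns.
897.6 − 9·30 = 627.6; ÷10 gives c = 62.76 px.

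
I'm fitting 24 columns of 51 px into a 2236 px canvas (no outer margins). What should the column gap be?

44 px

Columns use 1224 px, leaving 1012 px across 23 column gaps = 44 px each.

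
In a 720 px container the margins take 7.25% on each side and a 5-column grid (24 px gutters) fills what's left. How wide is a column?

Margins: 7.25% × 720 = 52.2 px each, so content = 720 − 104.4 = 615.6 px.
5 columns + 4 gutters: 5c + 4·24 = 615.6.
5c = 615.6 − 96 = 519.6, so c = 103.92 px.

103.92 px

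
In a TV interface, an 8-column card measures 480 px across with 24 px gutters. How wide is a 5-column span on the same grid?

Subtracting 7 gutters of 24 leaves 312 for 8 columns, so c = 39 px.
5-column span = 5·39 + 4·24 = 291 px.

291 px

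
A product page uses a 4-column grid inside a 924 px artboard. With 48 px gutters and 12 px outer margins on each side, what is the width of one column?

189 px

Content width = 924 − 2·12 = 900 px.
4 columns + 3 gutters: 4c + 3·48 = 900.
4c = 900 − 144 = 756, so c = 189 px.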